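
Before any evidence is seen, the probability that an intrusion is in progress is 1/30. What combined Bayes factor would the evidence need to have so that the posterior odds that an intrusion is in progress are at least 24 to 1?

696

Prior odds = (1/30)/(29/30) = 1/29.
Target odds = 24.
Required Bayes factor = 24 ÷ (1/29) = 696.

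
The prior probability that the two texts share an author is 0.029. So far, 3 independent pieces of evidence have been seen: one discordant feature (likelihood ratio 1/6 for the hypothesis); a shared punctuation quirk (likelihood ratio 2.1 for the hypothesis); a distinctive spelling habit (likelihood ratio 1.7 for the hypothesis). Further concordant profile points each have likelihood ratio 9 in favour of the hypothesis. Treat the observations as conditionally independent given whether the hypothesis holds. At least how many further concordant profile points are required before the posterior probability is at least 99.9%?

5

Prior odds = 0.029/0.971 = 29/971.
Combined Bayes factor of the evidence already in hand = (1/6) × 2.1 × 1.7 = 0.595.
Odds after that evidence = (29/971) × 0.595 = 3451/194200.
Target odds = 0.999/0.001 = 999.
Need 9ⁿ ≥ 999 ÷ (3451/194200) = 194005800/3451.
9⁴ = 6561 falls short of 194005800/3451 but 9⁵ = 59049 reaches it, so n = 5.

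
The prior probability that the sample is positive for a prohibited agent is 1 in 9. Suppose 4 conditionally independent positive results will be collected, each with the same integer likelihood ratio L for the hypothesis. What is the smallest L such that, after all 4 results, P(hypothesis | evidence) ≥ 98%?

5

Prior odds = (1/9)/(8/9) = 0.125.
Target odds = 0.98/0.02 = 49.
Need L⁴ ≥ 49 ÷ 0.125 = 392.
4⁴ = 256 < 392 ≤ 625 = 5⁴, so L = 5.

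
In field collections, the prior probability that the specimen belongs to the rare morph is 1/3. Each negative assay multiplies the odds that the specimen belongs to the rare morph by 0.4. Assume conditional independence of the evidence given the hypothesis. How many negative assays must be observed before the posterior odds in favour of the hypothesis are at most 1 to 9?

2

Prior odds: (1/3) ÷ (2/3) = 0.5.
Likelihood ratio per negative assay = 0.4.
Target odds = 1/9.
Require 0.4ⁿ ≤ 1/9 ÷ 0.5 = 2/9.
0.4¹ = 0.4 is still above 2/9 but 0.4² = 0.16 is at or below it, so n = 2.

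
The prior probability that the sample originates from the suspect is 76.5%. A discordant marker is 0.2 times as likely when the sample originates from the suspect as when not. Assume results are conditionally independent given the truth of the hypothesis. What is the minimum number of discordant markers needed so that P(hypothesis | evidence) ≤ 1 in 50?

Prior odds = 0.765/0.235 = 153/47.
Likelihood ratio per discordant marker = 0.2.
Target posterior odds = 0.02/0.98 = 1/49.
Require 0.2ⁿ ≤ 1/49 ÷ (153/47) = 47/7497.
0.2³ = 0.008 is still above 47/7497 but 0.2⁴ = 0.0016 is at or below it, so n = 4.

4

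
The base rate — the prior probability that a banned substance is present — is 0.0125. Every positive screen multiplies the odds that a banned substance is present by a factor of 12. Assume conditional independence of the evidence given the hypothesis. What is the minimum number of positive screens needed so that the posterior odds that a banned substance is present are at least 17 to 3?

3

Prior odds = 0.0125/0.9875 = 1/79.
Likelihood ratio per positive screen = 12.
Target odds = 17/3.
Need (1/79) × 12ⁿ ≥ 17/3, i.e. 12ⁿ ≥ 1343/3.
12² = 144 falls short of 1343/3 but 12³ = 1728 reaches it, so n = 3.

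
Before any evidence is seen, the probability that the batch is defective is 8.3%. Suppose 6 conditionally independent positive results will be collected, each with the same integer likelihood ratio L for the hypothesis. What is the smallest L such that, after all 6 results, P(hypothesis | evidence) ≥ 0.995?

4

Prior odds = 0.083/0.917 = 83/917.
Target odds = 0.995/0.005 = 199.
Need L⁶ ≥ 199 ÷ (83/917) = 182483/83.
3⁶ = 729 < 182483/83 ≤ 4096 = 4⁶, so L = 4.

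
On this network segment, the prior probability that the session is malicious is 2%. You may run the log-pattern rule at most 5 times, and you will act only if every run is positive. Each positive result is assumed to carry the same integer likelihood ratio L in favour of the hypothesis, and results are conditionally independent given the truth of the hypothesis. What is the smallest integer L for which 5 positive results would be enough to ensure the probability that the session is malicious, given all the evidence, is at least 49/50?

Prior odds = 0.02/0.98 = 1/49.
Target odds = 0.98/0.02 = 49.
Need L⁵ ≥ 49 ÷ (1/49) = 2401.
4⁵ = 1024 < 2401 ≤ 3125 = 5⁵, so L = 5.

5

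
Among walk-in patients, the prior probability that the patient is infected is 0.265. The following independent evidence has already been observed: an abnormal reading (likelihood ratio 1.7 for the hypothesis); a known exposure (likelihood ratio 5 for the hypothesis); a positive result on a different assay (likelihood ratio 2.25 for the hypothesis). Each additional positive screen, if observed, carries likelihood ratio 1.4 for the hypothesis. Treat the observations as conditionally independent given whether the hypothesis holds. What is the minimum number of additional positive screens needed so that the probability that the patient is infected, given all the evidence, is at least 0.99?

8

Prior odds = 0.265/0.735 = 53/147.
Combined Bayes factor of the evidence already in hand = 1.7 × 5 × 2.25 = 19.125.
Odds after that evidence = (53/147) × 19.125 = 2703/392.
Target odds = 0.99/0.01 = 99.
Need 1.4ⁿ ≥ 99 ÷ (2703/392) = 12936/901.
1.4⁷ = 823543/78125 falls short of 12936/901 but 1.4⁸ = 5764801/390625 reaches it, so n = 8.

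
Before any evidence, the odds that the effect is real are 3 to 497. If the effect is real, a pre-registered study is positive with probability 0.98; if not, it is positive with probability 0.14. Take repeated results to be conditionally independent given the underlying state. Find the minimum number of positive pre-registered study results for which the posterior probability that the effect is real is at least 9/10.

4

Prior odds = 3/497.
Likelihood ratio of a positive = 0.98/0.14 = 7.
Target odds: 0.9 ÷ 0.1 = 9.
Need (3/497) × 7ⁿ ≥ 9, i.e. 7ⁿ ≥ 1491.
7³ = 343 falls short of 1491 but 7⁴ = 2401 reaches it, so n = 4.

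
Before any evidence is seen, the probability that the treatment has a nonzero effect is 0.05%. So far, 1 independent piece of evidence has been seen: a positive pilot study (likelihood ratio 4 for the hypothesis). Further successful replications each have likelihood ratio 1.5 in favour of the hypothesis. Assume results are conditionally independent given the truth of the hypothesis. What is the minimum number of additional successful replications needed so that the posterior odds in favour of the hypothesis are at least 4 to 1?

19

Prior odds = 0.0005/0.9995 = 1/1999.
Bayes factor of the evidence already in hand = 4.
Odds after that evidence = (1/1999) × 4 = 4/1999.
Target odds = 4.
Need 1.5ⁿ ≥ 4 ÷ (4/1999) = 1999.
1.5¹⁸ = 387420489/262144 falls short of 1999 but 1.5¹⁹ ≈2216.84 reaches it, so n = 19.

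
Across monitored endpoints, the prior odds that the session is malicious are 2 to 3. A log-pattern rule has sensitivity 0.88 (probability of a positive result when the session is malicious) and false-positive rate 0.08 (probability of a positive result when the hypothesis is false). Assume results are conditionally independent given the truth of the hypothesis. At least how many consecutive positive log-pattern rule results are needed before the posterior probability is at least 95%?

Prior odds = 2/3.
Likelihood ratio of a positive result = 0.88/0.08 = 11.
Target posterior odds = 0.95/0.05 = 19.
Need (2/3) × 11ⁿ ≥ 19, i.e. 11ⁿ ≥ 28.5.
11¹ = 11 falls short of 28.5 but 11² = 121 reaches it, so n = 2.

2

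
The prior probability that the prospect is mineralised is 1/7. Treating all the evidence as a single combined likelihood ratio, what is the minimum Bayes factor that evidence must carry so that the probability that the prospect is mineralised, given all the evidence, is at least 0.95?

114

Prior odds = (1/7)/(6/7) = 1/6.
Target odds = 0.95/0.05 = 19.
Required Bayes factor = 19 ÷ (1/6) = 114.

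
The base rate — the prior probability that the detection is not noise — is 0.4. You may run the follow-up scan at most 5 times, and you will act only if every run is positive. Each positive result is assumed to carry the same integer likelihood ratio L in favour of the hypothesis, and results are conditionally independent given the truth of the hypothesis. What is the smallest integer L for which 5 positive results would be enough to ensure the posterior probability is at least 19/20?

Prior odds = 0.4/0.6 = 2/3.
Target odds = 0.95/0.05 = 19.
Need L⁵ ≥ 19 ÷ (2/3) = 28.5.
1⁵ = 1 < 28.5 ≤ 32 = 2⁵, so L = 2.

2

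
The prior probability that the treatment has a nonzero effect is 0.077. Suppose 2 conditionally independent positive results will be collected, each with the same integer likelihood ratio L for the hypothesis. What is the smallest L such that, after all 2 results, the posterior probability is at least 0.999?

Prior odds = 0.077/0.923 = 77/923.
Target odds = 0.999/0.001 = 999.
Need L² ≥ 999 ÷ (77/923) = 922077/77.
109² = 11881 < 922077/77 ≤ 12100 = 110², so L = 110.

110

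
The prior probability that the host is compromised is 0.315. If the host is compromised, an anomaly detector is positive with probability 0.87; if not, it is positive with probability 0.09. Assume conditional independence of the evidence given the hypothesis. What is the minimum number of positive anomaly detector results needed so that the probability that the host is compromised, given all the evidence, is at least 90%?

Prior odds: 0.315 ÷ 0.685 = 63/137.
Likelihood ratio of a positive = 0.87/0.09 = 29/3.
Target odds: 0.9 ÷ 0.1 = 9.
Require (29/3)ⁿ ≥ 9 ÷ (63/137) = 137/7.
(29/3)¹ = 29/3 falls short of 137/7 but (29/3)² = 841/9 reaches it, so n = 2.

2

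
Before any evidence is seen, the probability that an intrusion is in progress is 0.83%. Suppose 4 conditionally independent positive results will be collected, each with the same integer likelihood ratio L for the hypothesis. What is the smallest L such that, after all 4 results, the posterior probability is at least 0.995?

Prior odds = 0.0083/0.9917 = 83/9917.
Target odds = 0.995/0.005 = 199.
Need L⁴ ≥ 199 ÷ (83/9917) = 1973483/83.
12⁴ = 20736 < 1973483/83 ≤ 28561 = 13⁴, so L = 13.

13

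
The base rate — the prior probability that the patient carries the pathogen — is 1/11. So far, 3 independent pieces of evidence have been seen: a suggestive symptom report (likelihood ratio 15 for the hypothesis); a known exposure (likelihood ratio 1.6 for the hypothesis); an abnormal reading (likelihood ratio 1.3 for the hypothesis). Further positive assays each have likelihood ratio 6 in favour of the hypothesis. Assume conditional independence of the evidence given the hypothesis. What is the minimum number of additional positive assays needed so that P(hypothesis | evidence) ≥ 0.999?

4

Prior odds = (1/11)/(10/11) = 0.1.
Combined Bayes factor of the evidence already in hand = 15 × 1.6 × 1.3 = 31.2.
Odds after that evidence = 0.1 × 31.2 = 3.12.
Target odds = 0.999/0.001 = 999.
Need 6ⁿ ≥ 999 ÷ 3.12 = 8325/26.
6³ = 216 falls short of 8325/26 but 6⁴ = 1296 reaches it, so n = 4.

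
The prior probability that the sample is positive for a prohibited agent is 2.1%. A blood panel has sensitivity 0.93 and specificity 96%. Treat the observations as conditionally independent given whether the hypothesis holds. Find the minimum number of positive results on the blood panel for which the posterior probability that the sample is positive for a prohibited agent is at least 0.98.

Prior odds: 0.021 ÷ 0.979 = 21/979.
False-positive rate = 1 − 0.96 = 0.04; likelihood ratio of a positive = 0.93/0.04 = 23.25.
Target posterior odds = 0.98/0.02 = 49.
Need (21/979) × 23.25ⁿ ≥ 49, i.e. 23.25ⁿ ≥ 6853/3.
23.25² = 540.5625 falls short of 6853/3 but 23.25³ = 804357/64 reaches it, so n = 3.

3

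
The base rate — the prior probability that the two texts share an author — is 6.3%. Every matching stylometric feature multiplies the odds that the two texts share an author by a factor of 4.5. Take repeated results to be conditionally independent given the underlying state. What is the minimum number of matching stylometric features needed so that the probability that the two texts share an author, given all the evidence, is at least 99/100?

Prior odds: 0.063 ÷ 0.937 = 63/937.
Likelihood ratio per matching stylometric feature = 4.5.
Target odds: 0.99 ÷ 0.01 = 99.
Require 4.5ⁿ ≥ 99 ÷ (63/937) = 10307/7.
4.5⁴ = 410.0625 falls short of 10307/7 but 4.5⁵ = 1845.28125 reaches it, so n = 5.

5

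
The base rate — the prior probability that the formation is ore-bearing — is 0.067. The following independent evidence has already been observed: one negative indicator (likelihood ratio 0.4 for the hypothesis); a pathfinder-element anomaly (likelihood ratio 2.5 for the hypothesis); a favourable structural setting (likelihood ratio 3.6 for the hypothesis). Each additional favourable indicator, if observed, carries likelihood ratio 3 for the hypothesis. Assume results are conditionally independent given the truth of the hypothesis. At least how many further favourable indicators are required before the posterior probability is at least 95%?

4

Prior odds = 0.067/0.933 = 67/933.
Combined Bayes factor of the evidence already in hand = 0.4 × 2.5 × 3.6 = 3.6.
Odds after that evidence = (67/933) × 3.6 = 402/1555.
Target odds = 0.95/0.05 = 19.
Need 3ⁿ ≥ 19 ÷ (402/1555) = 29545/402.
3³ = 27 falls short of 29545/402 but 3⁴ = 81 reaches it, so n = 4.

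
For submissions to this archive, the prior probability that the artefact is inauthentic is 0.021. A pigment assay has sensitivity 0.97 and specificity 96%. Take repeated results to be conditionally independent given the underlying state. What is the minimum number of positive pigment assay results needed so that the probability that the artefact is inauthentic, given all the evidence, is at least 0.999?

Prior odds = 0.021/0.979 = 21/979.
False-positive rate = 1 − 0.96 = 0.04; likelihood ratio of a positive = 0.97/0.04 = 24.25.
Target posterior odds = 0.999/0.001 = 999.
Need (21/979) × 24.25ⁿ ≥ 999, i.e. 24.25ⁿ ≥ 326007/7.
24.25³ = 912673/64 falls short of 326007/7 but 24.25⁴ = 88529281/256 reaches it, so n = 4.

4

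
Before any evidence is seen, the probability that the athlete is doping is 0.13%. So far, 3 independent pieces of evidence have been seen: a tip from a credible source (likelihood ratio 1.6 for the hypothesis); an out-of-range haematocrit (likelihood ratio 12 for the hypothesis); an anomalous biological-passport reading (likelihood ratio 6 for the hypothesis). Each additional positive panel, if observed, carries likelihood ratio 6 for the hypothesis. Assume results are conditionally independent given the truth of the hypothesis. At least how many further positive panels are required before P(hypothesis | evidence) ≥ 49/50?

Prior odds = 0.0013/0.9987 = 13/9987.
Combined Bayes factor of the evidence already in hand = 1.6 × 12 × 6 = 115.2.
Odds after that evidence = (13/9987) × 115.2 = 2496/16645.
Target odds = 0.98/0.02 = 49.
Need 6ⁿ ≥ 49 ÷ (2496/16645) = 815605/2496.
6³ = 216 falls short of 815605/2496 but 6⁴ = 1296 reaches it, so n = 4.

4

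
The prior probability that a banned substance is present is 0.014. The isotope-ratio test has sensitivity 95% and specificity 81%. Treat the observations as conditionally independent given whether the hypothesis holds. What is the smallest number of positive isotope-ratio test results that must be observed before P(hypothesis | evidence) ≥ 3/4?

Prior odds: 0.014 ÷ 0.986 = 7/493.
False-positive rate = 1 − 0.81 = 0.19; likelihood ratio of a positive = 0.95/0.19 = 5.
Target posterior odds = 0.75/0.25 = 3.
Need (7/493) × 5ⁿ ≥ 3, i.e. 5ⁿ ≥ 1479/7.
5³ = 125 falls short of 1479/7 but 5⁴ = 625 reaches it, so n = 4.

4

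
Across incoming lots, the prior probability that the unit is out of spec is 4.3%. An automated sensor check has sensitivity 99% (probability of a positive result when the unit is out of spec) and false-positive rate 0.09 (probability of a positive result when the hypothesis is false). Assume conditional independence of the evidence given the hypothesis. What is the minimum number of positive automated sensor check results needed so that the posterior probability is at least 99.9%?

Prior odds = 0.043/0.957 = 43/957.
Likelihood ratio of a positive result = 0.99/0.09 = 11.
Target odds: 0.999 ÷ 0.001 = 999.
Require 11ⁿ ≥ 999 ÷ (43/957) = 956043/43.
11⁴ = 14641 falls short of 956043/43 but 11⁵ = 161051 reaches it, so n = 5.

5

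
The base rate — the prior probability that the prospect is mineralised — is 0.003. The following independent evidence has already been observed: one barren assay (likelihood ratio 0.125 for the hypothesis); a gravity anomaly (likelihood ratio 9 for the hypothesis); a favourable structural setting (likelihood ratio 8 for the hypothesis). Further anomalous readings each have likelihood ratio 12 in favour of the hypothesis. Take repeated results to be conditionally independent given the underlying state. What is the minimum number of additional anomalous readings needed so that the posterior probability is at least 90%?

3

Prior odds = 0.003/0.997 = 3/997.
Combined Bayes factor of the evidence already in hand = 0.125 × 9 × 8 = 9.
Odds after that evidence = (3/997) × 9 = 27/997.
Target odds = 0.9/0.1 = 9.
Need 12ⁿ ≥ 9 ÷ (27/997) = 997/3.
12² = 144 falls short of 997/3 but 12³ = 1728 reaches it, so n = 3.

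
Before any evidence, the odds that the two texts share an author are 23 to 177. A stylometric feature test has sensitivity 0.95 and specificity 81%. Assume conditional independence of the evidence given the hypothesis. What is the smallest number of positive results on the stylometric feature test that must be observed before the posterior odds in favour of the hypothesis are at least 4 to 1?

3

Prior odds = 23/177.
False-positive rate = 1 − 0.81 = 0.19; likelihood ratio of a positive = 0.95/0.19 = 5.
Target odds = 4.
Need (23/177) × 5ⁿ ≥ 4, i.e. 5ⁿ ≥ 708/23.
5² = 25 falls short of 708/23 but 5³ = 125 reaches it, so n = 3.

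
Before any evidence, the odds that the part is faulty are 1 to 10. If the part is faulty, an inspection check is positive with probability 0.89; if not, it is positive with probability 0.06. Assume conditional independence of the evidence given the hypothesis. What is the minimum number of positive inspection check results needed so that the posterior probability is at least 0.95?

2

Prior odds = 0.1.
Likelihood ratio of a positive = 0.89/0.06 = 89/6.
Target odds: 0.95 ÷ 0.05 = 19.
Require (89/6)ⁿ ≥ 19 ÷ 0.1 = 190.
(89/6)¹ = 89/6 falls short of 190 but (89/6)² = 7921/36 reaches it, so n = 2.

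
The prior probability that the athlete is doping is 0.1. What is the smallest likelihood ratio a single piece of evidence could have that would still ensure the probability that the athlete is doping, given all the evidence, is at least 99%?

Prior odds = 0.1/0.9 = 1/9.
Target odds = 0.99/0.01 = 99.
Required Bayes factor = 99 ÷ (1/9) = 891.

891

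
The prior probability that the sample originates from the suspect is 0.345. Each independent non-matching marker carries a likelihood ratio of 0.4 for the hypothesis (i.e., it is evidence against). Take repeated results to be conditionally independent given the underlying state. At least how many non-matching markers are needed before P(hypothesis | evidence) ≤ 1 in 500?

Prior odds: 0.345 ÷ 0.655 = 69/131.
Likelihood ratio per non-matching marker = 0.4.
Target odds: 0.002 ÷ 0.998 = 1/499.
Need (69/131) × 0.4ⁿ ≤ 1/499, i.e. 0.4ⁿ ≤ 131/34431.
0.4⁶ = 64/15625 is still above 131/34431 but 0.4⁷ = 128/78125 is at or below it, so n = 7.

7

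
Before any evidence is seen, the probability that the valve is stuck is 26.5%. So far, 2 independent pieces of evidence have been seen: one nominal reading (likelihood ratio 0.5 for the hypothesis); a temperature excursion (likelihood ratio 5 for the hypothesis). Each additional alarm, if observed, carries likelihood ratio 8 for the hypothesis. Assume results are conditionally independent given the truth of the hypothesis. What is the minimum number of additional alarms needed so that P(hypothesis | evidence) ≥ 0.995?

Prior odds = 0.265/0.735 = 53/147.
Combined Bayes factor of the evidence already in hand = 0.5 × 5 = 2.5.
Odds after that evidence = (53/147) × 2.5 = 265/294.
Target odds = 0.995/0.005 = 199.
Need 8ⁿ ≥ 199 ÷ (265/294) = 58506/265.
8² = 64 falls short of 58506/265 but 8³ = 512 reaches it, so n = 3.

3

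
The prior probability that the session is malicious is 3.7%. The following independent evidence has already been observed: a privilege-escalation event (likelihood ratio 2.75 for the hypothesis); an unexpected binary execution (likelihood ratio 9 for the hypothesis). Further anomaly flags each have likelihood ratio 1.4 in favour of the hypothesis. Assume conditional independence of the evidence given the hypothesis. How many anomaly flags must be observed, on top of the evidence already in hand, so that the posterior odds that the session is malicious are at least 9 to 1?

7

Prior odds = 0.037/0.963 = 37/963.
Combined Bayes factor of the evidence already in hand = 2.75 × 9 = 24.75.
Odds after that evidence = (37/963) × 24.75 = 407/428.
Target odds = 9.
Need 1.4ⁿ ≥ 9 ÷ (407/428) = 3852/407.
1.4⁶ = 117649/15625 falls short of 3852/407 but 1.4⁷ = 823543/78125 reaches it, so n = 7.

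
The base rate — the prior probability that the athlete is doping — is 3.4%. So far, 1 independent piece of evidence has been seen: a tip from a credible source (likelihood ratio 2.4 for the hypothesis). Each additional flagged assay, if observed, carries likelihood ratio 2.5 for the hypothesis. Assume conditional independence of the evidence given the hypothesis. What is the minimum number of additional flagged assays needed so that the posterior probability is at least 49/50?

7

Prior odds = 0.034/0.966 = 17/483.
Bayes factor of the evidence already in hand = 2.4.
Odds after that evidence = (17/483) × 2.4 = 68/805.
Target odds = 0.98/0.02 = 49.
Need 2.5ⁿ ≥ 49 ÷ (68/805) = 39445/68.
2.5⁶ = 244.140625 falls short of 39445/68 but 2.5⁷ = 610.3515625 reaches it, so n = 7.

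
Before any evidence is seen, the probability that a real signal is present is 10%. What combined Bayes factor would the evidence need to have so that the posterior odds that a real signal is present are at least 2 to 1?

18

Prior odds = 0.1/0.9 = 1/9.
Target odds = 2.
Required Bayes factor = 2 ÷ (1/9) = 18.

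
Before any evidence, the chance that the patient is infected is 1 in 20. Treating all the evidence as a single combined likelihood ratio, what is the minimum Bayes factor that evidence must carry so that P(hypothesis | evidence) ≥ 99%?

1881

Prior odds = 0.05/0.95 = 1/19.
Target odds = 0.99/0.01 = 99.
Required Bayes factor = 99 ÷ (1/19) = 1881.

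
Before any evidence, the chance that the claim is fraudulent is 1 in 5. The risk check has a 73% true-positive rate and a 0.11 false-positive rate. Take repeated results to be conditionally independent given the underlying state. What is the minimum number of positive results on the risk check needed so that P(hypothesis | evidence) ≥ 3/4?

Prior odds = 0.2/0.8 = 0.25.
Likelihood ratio of a positive result = 0.73/0.11 = 73/11.
Target odds: 0.75 ÷ 0.25 = 3.
Need 0.25 × (73/11)ⁿ ≥ 3, i.e. (73/11)ⁿ ≥ 12.
(73/11)¹ = 73/11 falls short of 12 but (73/11)² = 5329/121 reaches it, so n = 2.

2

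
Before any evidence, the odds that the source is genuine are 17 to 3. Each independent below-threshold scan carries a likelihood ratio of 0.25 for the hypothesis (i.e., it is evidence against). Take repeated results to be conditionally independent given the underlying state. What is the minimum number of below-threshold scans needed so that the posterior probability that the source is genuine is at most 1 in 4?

3

Prior odds = 17/3.
Likelihood ratio per below-threshold scan = 0.25.
Target odds: 0.25 ÷ 0.75 = 1/3.
Need (17/3) × 0.25ⁿ ≤ 1/3, i.e. 0.25ⁿ ≤ 1/17.
0.25² = 0.0625 is still above 1/17 but 0.25³ = 0.015625 is at or below it, so n = 3.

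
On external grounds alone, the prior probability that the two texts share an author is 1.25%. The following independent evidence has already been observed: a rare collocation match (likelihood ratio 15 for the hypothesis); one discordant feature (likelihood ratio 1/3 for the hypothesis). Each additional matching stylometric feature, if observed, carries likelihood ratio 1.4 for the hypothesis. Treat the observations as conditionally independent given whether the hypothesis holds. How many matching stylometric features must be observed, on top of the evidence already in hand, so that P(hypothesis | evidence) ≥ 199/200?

Prior odds = 0.0125/0.9875 = 1/79.
Combined Bayes factor of the evidence already in hand = 15 × (1/3) = 5.
Odds after that evidence = (1/79) × 5 = 5/79.
Target odds = 0.995/0.005 = 199.
Need 1.4ⁿ ≥ 199 ÷ (5/79) = 3144.2.
1.4²³ ≈2295.86 falls short of 3144.2 but 1.4²⁴ ≈3214.2 reaches it, so n = 24.

24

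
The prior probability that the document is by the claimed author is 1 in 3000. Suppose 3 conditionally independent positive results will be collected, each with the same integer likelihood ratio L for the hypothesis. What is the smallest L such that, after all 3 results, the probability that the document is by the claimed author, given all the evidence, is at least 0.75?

Prior odds = (1/3000)/(2999/3000) = 1/2999.
Target odds = 0.75/0.25 = 3.
Need L³ ≥ 3 ÷ (1/2999) = 8997.
20³ = 8000 < 8997 ≤ 9261 = 21³, so L = 21.

21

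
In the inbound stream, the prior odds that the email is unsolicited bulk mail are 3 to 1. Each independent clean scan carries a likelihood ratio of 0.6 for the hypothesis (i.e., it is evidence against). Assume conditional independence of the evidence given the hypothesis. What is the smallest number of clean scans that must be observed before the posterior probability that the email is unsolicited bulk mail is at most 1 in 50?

Prior odds = 3.
Likelihood ratio per clean scan = 0.6.
Target posterior odds = 0.02/0.98 = 1/49.
Require 0.6ⁿ ≤ 1/49 ÷ 3 = 1/147.
0.6⁹ = 19683/1953125 is still above 1/147 but 0.6¹⁰ = 59049/9765625 is at or below it, so n = 10.

10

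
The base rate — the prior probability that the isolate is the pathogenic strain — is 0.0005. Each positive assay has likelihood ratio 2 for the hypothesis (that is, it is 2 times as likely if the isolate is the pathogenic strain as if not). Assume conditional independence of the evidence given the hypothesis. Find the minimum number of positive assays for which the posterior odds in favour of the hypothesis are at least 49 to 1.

17

Prior odds: 0.0005 ÷ 0.9995 = 1/1999.
Likelihood ratio per positive assay = 2.
Target odds = 49.
Require 2ⁿ ≥ 49 ÷ (1/1999) = 97951.
2¹⁶ = 65536 falls short of 97951 but 2¹⁷ = 131072 reaches it, so n = 17.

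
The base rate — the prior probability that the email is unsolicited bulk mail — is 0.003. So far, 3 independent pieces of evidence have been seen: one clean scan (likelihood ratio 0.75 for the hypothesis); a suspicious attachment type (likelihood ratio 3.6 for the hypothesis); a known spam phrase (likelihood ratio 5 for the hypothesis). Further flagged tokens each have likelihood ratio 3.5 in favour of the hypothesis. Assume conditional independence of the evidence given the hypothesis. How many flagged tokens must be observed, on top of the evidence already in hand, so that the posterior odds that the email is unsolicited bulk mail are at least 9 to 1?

5

Prior odds = 0.003/0.997 = 3/997.
Combined Bayes factor of the evidence already in hand = 0.75 × 3.6 × 5 = 13.5.
Odds after that evidence = (3/997) × 13.5 = 81/1994.
Target odds = 9.
Need 3.5ⁿ ≥ 9 ÷ (81/1994) = 1994/9.
3.5⁴ = 150.0625 falls short of 1994/9 but 3.5⁵ = 525.21875 reaches it, so n = 5.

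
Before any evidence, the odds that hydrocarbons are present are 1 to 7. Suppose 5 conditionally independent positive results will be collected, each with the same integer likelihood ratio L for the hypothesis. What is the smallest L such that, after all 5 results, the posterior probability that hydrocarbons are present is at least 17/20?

Prior odds = 1/7.
Target odds = 0.85/0.15 = 17/3.
Need L⁵ ≥ 17/3 ÷ (1/7) = 119/3.
2⁵ = 32 < 119/3 ≤ 243 = 3⁵, so L = 3.

3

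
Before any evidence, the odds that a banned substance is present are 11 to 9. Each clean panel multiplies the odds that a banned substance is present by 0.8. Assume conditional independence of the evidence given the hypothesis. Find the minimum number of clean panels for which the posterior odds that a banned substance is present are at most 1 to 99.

Prior odds = 11/9.
Likelihood ratio per clean panel = 0.8.
Target odds = 1/99.
Need (11/9) × 0.8ⁿ ≤ 1/99, i.e. 0.8ⁿ ≤ 1/121.
0.8²¹ ≈0.00922337 is still above 1/121 but 0.8²² ≈0.0073787 is at or below it, so n = 22.

22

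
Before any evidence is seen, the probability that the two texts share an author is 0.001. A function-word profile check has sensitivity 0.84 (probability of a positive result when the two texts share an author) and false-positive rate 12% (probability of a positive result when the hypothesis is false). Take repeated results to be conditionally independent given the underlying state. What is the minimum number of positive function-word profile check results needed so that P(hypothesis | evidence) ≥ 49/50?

6

Prior odds: 0.001 ÷ 0.999 = 1/999.
Likelihood ratio of a positive result = 0.84/0.12 = 7.
Target posterior odds = 0.98/0.02 = 49.
Require 7ⁿ ≥ 49 ÷ (1/999) = 48951.
7⁵ = 16807 falls short of 48951 but 7⁶ = 117649 reaches it, so n = 6.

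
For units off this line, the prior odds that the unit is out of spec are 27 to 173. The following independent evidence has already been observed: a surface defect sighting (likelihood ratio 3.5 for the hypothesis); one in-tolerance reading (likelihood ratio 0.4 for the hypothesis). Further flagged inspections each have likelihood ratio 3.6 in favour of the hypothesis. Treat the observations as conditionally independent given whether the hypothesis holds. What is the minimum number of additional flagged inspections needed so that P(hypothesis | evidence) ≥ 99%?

5

Prior odds = 27/173.
Combined Bayes factor of the evidence already in hand = 3.5 × 0.4 = 1.4.
Odds after that evidence = (27/173) × 1.4 = 189/865.
Target odds = 0.99/0.01 = 99.
Need 3.6ⁿ ≥ 99 ÷ (189/865) = 9515/21.
3.6⁴ = 167.9616 falls short of 9515/21 but 3.6⁵ = 604.66176 reaches it, so n = 5.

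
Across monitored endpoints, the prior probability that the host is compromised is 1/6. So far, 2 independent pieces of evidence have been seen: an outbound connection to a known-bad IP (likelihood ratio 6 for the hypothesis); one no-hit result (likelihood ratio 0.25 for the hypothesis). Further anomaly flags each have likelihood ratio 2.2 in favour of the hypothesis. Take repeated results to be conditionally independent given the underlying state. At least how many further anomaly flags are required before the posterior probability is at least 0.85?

Prior odds = (1/6)/(5/6) = 0.2.
Combined Bayes factor of the evidence already in hand = 6 × 0.25 = 1.5.
Odds after that evidence = 0.2 × 1.5 = 0.3.
Target odds = 0.85/0.15 = 17/3.
Need 2.2ⁿ ≥ 17/3 ÷ 0.3 = 170/9.
2.2³ = 10.648 falls short of 170/9 but 2.2⁴ = 23.4256 reaches it, so n = 4.

4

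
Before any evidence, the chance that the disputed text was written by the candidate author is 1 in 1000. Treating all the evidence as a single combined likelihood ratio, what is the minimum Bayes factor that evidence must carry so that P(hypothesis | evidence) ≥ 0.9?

Prior odds = 0.001/0.999 = 1/999.
Target odds = 0.9/0.1 = 9.
Required Bayes factor = 9 ÷ (1/999) = 8991.

8991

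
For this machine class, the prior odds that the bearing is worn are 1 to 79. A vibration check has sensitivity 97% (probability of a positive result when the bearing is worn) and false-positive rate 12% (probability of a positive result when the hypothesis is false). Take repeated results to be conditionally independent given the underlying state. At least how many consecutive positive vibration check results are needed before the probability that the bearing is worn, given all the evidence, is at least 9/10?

Prior odds = 1/79.
Likelihood ratio of a positive result = 0.97/0.12 = 97/12.
Target odds: 0.9 ÷ 0.1 = 9.
Need (1/79) × (97/12)ⁿ ≥ 9, i.e. (97/12)ⁿ ≥ 711.
(97/12)³ = 912673/1728 falls short of 711 but (97/12)⁴ = 88529281/20736 reaches it, so n = 4.

4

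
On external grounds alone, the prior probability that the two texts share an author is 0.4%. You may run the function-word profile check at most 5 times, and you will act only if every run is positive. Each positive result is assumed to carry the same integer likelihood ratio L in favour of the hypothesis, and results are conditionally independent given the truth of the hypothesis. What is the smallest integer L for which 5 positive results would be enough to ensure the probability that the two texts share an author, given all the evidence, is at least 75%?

Prior odds = 0.004/0.996 = 1/249.
Target odds = 0.75/0.25 = 3.
Need L⁵ ≥ 3 ÷ (1/249) = 747.
3⁵ = 243 < 747 ≤ 1024 = 4⁵, so L = 4.

4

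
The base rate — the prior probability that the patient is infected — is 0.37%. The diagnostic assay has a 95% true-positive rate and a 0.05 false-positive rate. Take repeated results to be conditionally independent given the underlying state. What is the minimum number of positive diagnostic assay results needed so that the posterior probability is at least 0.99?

Prior odds: 0.0037 ÷ 0.9963 = 37/9963.
Likelihood ratio of a positive result = 0.95/0.05 = 19.
Target odds: 0.99 ÷ 0.01 = 99.
Require 19ⁿ ≥ 99 ÷ (37/9963) = 986337/37.
19³ = 6859 falls short of 986337/37 but 19⁴ = 130321 reaches it, so n = 4.

4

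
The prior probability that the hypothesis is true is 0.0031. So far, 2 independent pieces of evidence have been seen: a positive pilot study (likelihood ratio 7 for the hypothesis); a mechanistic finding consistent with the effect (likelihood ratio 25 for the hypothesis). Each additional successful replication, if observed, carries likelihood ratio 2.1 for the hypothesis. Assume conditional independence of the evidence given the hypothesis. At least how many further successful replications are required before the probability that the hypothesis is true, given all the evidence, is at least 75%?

3

Prior odds = 0.0031/0.9969 = 31/9969.
Combined Bayes factor of the evidence already in hand = 7 × 25 = 175.
Odds after that evidence = (31/9969) × 175 = 5425/9969.
Target odds = 0.75/0.25 = 3.
Need 2.1ⁿ ≥ 3 ÷ (5425/9969) = 29907/5425.
2.1² = 4.41 falls short of 29907/5425 but 2.1³ = 9.261 reaches it, so n = 3.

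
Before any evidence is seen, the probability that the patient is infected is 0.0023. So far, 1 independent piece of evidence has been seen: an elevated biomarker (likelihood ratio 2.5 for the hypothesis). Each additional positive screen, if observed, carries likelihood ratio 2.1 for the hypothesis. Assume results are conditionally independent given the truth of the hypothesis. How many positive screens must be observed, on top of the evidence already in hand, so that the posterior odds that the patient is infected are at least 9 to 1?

Prior odds = 0.0023/0.9977 = 23/9977.
Bayes factor of the evidence already in hand = 2.5.
Odds after that evidence = (23/9977) × 2.5 = 115/19954.
Target odds = 9.
Need 2.1ⁿ ≥ 9 ÷ (115/19954) = 179586/115.
2.1⁹ ≈794.28 falls short of 179586/115 but 2.1¹⁰ ≈1667.99 reaches it, so n = 10.

10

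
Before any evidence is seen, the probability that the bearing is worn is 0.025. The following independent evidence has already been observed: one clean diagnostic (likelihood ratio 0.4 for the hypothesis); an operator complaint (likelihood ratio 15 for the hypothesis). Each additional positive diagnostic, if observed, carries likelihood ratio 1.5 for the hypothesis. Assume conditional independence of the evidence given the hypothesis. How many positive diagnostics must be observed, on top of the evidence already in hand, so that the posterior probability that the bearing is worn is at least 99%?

Prior odds = 0.025/0.975 = 1/39.
Combined Bayes factor of the evidence already in hand = 0.4 × 15 = 6.
Odds after that evidence = (1/39) × 6 = 2/13.
Target odds = 0.99/0.01 = 99.
Need 1.5ⁿ ≥ 99 ÷ (2/13) = 643.5.
1.5¹⁵ = 14348907/32768 falls short of 643.5 but 1.5¹⁶ = 43046721/65536 reaches it, so n = 16.

16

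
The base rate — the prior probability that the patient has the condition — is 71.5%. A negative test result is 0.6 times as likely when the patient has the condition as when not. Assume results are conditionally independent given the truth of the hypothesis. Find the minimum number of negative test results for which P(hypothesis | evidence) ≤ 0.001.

16

Prior odds: 0.715 ÷ 0.285 = 143/57.
Likelihood ratio per negative test result = 0.6.
Target posterior odds = 0.001/0.999 = 1/999.
Need (143/57) × 0.6ⁿ ≤ 1/999, i.e. 0.6ⁿ ≤ 19/47619.
0.6¹⁵ ≈0.000470185 is still above 19/47619 but 0.6¹⁶ ≈0.000282111 is at or below it, so n = 16.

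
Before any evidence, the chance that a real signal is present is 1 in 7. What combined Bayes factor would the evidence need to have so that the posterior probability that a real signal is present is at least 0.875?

Prior odds = (1/7)/(6/7) = 1/6.
Target odds = 0.875/0.125 = 7.
Required Bayes factor = 7 ÷ (1/6) = 42.

42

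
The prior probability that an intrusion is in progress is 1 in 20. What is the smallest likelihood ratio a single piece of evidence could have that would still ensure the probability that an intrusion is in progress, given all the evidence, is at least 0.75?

Prior odds = 0.05/0.95 = 1/19.
Target odds = 0.75/0.25 = 3.
Required Bayes factor = 3 ÷ (1/19) = 57.

57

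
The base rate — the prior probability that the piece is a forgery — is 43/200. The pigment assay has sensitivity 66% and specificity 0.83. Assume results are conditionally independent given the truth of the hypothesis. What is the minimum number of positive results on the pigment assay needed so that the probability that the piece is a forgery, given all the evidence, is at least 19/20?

4

Prior odds = 0.215/0.785 = 43/157.
False-positive rate = 1 − 0.83 = 0.17; likelihood ratio of a positive = 0.66/0.17 = 66/17.
Target posterior odds = 0.95/0.05 = 19.
Need (43/157) × (66/17)ⁿ ≥ 19, i.e. (66/17)ⁿ ≥ 2983/43.
(66/17)³ = 287496/4913 falls short of 2983/43 but (66/17)⁴ = 18974736/83521 reaches it, so n = 4.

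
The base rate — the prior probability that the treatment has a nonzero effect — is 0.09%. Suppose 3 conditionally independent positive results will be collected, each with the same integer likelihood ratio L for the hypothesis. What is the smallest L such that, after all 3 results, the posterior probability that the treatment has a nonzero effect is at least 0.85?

19

Prior odds = 0.0009/0.9991 = 9/9991.
Target odds = 0.85/0.15 = 17/3.
Need L³ ≥ 17/3 ÷ (9/9991) = 169847/27.
18³ = 5832 < 169847/27 ≤ 6859 = 19³, so L = 19.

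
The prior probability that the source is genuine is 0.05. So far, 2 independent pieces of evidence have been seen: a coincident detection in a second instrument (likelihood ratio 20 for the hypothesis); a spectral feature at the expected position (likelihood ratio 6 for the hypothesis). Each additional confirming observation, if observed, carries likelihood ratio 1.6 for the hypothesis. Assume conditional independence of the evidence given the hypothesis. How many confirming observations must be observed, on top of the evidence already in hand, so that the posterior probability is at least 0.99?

Prior odds = 0.05/0.95 = 1/19.
Combined Bayes factor of the evidence already in hand = 20 × 6 = 120.
Odds after that evidence = (1/19) × 120 = 120/19.
Target odds = 0.99/0.01 = 99.
Need 1.6ⁿ ≥ 99 ÷ (120/19) = 15.675.
1.6⁵ = 10.48576 falls short of 15.675 but 1.6⁶ = 262144/15625 reaches it, so n = 6.

6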